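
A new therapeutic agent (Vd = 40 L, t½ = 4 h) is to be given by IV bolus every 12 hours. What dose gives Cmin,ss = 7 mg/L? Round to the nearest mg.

1960 mg

τ/t½ = 12/4 ≈ 3, so f = (1/2)^(12/4) ≈ 0.125000.
Cmin,ss = (D/Vd)·f/(1−f), so D = Cmin,ss·Vd·(1−f)/f.
D = 7 × 40 × (1−f)/f ≈ 7 × 40 × 7.00000 ≈ 1960.00 mg.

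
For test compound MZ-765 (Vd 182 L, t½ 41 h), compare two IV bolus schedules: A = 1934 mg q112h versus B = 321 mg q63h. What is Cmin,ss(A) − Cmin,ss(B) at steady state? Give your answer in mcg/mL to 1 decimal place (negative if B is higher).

Regimen A: f = (1/2)^(112/41) ≈ 0.1505; Cmin,ss = (1934/182)·f/(1−f) ≈ 1.883 mcg/mL.
Regimen B: f = (1/2)^(63/41) ≈ 0.3447; Cmin,ss = (321/182)·f/(1−f) ≈ 0.928 mcg/mL.
Difference ≈ 1.883 − 0.928 ≈ 0.955 mcg/mL.

1.0 mcg/mL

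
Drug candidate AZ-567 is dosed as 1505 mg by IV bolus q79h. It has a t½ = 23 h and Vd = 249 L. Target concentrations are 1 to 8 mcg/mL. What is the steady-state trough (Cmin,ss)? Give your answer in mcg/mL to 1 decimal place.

0.6 mcg/mL

τ/t½ = 79/23 ≈ 3.4348, so fraction remaining f = (1/2)^(79/23) ≈ 0.0925.
At steady state, accumulation factor R = 1/(1 − e^(−kτ)) ≈ 1.1019.
Single-dose peak C₀ = D/Vd = 1505/249 ≈ 6.044 mcg/mL.
Cmax,ss = C₀/(1 − f) ≈ 6.044/0.9075 ≈ 6.660 mcg/mL.
One interval later, Cmin,ss = Cmax,ss·e^(−kτ) ≈ 6.660 × 0.0925 ≈ 0.616 mcg/mL.
Trough 0.6 mcg/mL vs MEC 1 mcg/mL: subtherapeutic.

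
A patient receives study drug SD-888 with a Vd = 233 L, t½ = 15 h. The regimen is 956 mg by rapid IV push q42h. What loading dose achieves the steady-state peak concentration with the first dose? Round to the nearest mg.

f = (1/2)^(42/15) ≈ 0.143587; accumulation ratio R = 1/(1−f) ≈ 1.16766.
Loading dose to hit Cmax,ss on first dose: D_load = D_maint·R ≈ 956 × 1.16766 ≈ 1116.28 mg.

1116 mg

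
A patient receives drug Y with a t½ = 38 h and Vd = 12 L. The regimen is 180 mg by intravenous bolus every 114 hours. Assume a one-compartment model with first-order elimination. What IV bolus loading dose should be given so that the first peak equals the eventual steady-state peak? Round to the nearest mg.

f = (1/2)^(114/38) ≈ 0.125000; accumulation ratio R = 1/(1−f) ≈ 1.14286.
Loading dose to hit Cmax,ss on first dose: D_load = D_maint·R ≈ 180 × 1.14286 ≈ 205.71 mg.

206 mg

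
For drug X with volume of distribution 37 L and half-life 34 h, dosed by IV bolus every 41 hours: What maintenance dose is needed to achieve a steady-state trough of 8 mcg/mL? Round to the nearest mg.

τ/t½ = 41/34 ≈ 1.2059, so f = (1/2)^(41/34) ≈ 0.433504.
Cmin,ss = (D/Vd)·f/(1−f), so D = Cmin,ss·Vd·(1−f)/f.
D = 8 × 37 × (1−f)/f ≈ 8 × 37 × 1.30678 ≈ 386.81 mg.

387 mg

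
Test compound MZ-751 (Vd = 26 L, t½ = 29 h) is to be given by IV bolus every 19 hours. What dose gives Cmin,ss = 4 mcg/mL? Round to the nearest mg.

τ/t½ = 19/29 ≈ 0.65517, so f = (1/2)^(19/29) ≈ 0.635000.
Cmin,ss = (D/Vd)·f/(1−f), so D = Cmin,ss·Vd·(1−f)/f.
D = 4 × 26 × (1−f)/f ≈ 4 × 26 × 0.57480 ≈ 59.78 mg.

60 mg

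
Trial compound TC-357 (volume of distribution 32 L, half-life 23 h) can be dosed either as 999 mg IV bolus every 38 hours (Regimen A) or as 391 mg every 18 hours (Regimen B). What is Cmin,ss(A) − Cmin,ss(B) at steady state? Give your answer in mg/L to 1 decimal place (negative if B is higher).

-2.4 mg/L

Regimen A: f = (1/2)^(38/23) ≈ 0.3182; Cmin,ss = (999/32)·f/(1−f) ≈ 14.570 mg/L.
Regimen B: f = (1/2)^(18/23) ≈ 0.5813; Cmin,ss = (391/32)·f/(1−f) ≈ 16.964 mg/L.
Difference ≈ 14.570 − 16.964 ≈ -2.394 mg/L.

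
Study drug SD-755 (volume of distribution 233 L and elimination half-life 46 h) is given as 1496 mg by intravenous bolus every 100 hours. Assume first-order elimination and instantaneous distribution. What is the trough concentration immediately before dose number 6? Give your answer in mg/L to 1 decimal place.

1.8 mg/L

f = (1/2)^(τ/t½) = (1/2)^(100/46) ≈ 0.2216.
C₀ = D/Vd = 1496/233 ≈ 6.421 mg/L.
Before the 6th dose, 5 doses have been given. Superposition: Cmin = C₀·(f + f² + … + f^5).
≈ 6.421 × (0.2216 + 0.0491 + 0.0109 + 0.0024 + 0.0005) ≈ 6.421 × 0.2845 ≈ 1.827 mg/L.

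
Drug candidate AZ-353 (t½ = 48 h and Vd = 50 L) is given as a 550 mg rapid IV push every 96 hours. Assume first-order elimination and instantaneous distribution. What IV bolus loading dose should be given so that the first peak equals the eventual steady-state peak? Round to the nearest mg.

733 mg

f = (1/2)^(96/48) ≈ 0.250000; accumulation ratio R = 1/(1−f) ≈ 1.33333.
Loading dose to hit Cmax,ss on first dose: D_load = D_maint·R ≈ 550 × 1.33333 ≈ 733.33 mg.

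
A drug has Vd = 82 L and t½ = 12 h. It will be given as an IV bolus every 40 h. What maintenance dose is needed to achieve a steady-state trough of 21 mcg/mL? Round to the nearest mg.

τ/t½ = 40/12 ≈ 3.3333, so f = (1/2)^(40/12) ≈ 0.099213.
Cmin,ss = (D/Vd)·f/(1−f), so D = Cmin,ss·Vd·(1−f)/f.
D = 21 × 82 × (1−f)/f ≈ 21 × 82 × 9.07932 ≈ 15634.59 mg.

15635 mg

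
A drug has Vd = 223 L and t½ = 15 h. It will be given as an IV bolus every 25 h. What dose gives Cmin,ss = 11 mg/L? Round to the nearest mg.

5335 mg

τ/t½ = 25/15 ≈ 1.6667, so f = (1/2)^(25/15) ≈ 0.314980.
Cmin,ss = (D/Vd)·f/(1−f), so D = Cmin,ss·Vd·(1−f)/f.
D = 11 × 223 × (1−f)/f ≈ 11 × 223 × 2.17480 ≈ 5334.78 mg.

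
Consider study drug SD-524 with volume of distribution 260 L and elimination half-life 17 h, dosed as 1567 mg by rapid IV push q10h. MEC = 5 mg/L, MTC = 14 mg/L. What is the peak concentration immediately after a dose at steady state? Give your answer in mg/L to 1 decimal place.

τ/t½ = 10/17 ≈ 0.58824, so fraction remaining f = (1/2)^(10/17) ≈ 0.6652.
Accumulation ratio R = 1/(1 − f) ≈ 1/0.3348 ≈ 2.9869.
Single-dose peak C₀ = D/Vd = 1567/260 ≈ 6.027 mg/L.
Cmax,ss = C₀/(1 − f) ≈ 6.027/0.3348 ≈ 18.002 mg/L.
Peak 18.0 mg/L vs MTC 14 mg/L: exceeds toxic threshold.

18.0 mg/L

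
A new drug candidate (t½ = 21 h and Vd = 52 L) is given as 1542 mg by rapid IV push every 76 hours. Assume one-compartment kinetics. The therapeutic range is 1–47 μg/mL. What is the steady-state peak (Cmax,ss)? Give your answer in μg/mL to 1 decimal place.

32.3 μg/mL

Over one 76-h interval, 76/21 ≈ 3.619 half-lives elapse, leaving f ≈ 0.0814 of each dose.
At steady state, accumulation factor R = 1/(1 − e^(−kτ)) ≈ 1.0886.
Single-dose peak C₀ = D/Vd = 1542/52 ≈ 29.654 μg/mL.
Cmax,ss = C₀/(1 − f) ≈ 29.654/0.9186 ≈ 32.282 μg/mL.
Peak 32.3 μg/mL vs MTC 47 μg/mL: below toxic threshold.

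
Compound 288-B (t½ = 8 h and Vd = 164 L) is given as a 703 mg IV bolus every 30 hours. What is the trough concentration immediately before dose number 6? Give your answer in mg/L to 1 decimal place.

f = (1/2)^(τ/t½) = (1/2)^(30/8) ≈ 0.0743.
C₀ = D/Vd = 703/164 ≈ 4.287 mg/L.
Before the 6th dose, 5 doses have been given. Superposition: Cmin = C₀·(f + f² + … + f^5).
≈ 4.287 × (0.0743 + 0.0055 + 0.0004 + 0.0000 + 0.0000) ≈ 4.287 × 0.0802 ≈ 0.344 mg/L.

0.3 mg/L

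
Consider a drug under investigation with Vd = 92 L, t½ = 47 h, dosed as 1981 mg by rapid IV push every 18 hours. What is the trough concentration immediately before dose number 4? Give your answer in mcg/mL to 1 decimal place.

f = (1/2)^(τ/t½) = (1/2)^(18/47) ≈ 0.7669.
C₀ = D/Vd = 1981/92 ≈ 21.533 mcg/mL.
Before the 4th dose, 3 doses have been given. Superposition: Cmin = C₀·(f + f² + … + f^3).
≈ 21.533 × (0.7669 + 0.5881 + 0.4510) ≈ 21.533 × 1.8060 ≈ 38.889 mcg/mL.

38.9 mcg/mL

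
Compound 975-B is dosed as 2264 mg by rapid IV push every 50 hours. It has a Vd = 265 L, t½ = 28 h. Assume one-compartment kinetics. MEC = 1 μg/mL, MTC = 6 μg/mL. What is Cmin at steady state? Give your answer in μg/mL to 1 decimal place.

3.5 μg/mL

Over one 50-h interval, 50/28 ≈ 1.7857 half-lives elapse, leaving f ≈ 0.2900 of each dose.
Single-dose peak C₀ = D/Vd = 2264/265 ≈ 8.543 μg/mL.
Steady-state trough Cmin,ss = C₀·f/(1−f) ≈ 8.543 × 0.2900/0.7100 ≈ 3.489 μg/mL.
Trough 3.5 μg/mL vs MEC 1 μg/mL: adequate.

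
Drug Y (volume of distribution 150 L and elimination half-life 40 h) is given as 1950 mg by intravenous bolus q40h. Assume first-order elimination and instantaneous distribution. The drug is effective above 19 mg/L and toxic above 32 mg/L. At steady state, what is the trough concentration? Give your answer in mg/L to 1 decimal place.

13.0 mg/L

τ = 40 h = 1 half-life, so f = (1/2)^1 = 0.5.
At steady state, R = 1/(1 − 0.5) = 2/1.
Single-dose peak C₀ = D/Vd = 1950/150 = 13 mg/L.
Steady-state peak Cmax,ss = C₀·R = 13 × 2/1 ≈ 26.000 mg/L.
Steady-state trough Cmin,ss = Cmax,ss·f ≈ 26.000 × 0.5 ≈ 13.000 mg/L.
Trough 13.0 mg/L vs MEC 19 mg/L: subtherapeutic.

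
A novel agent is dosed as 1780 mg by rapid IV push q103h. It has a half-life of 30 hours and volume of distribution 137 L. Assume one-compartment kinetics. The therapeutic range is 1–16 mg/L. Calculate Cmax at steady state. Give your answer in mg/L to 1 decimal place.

τ/t½ = 103/30 ≈ 3.4333, so fraction remaining f = (1/2)^(103/30) ≈ 0.0926.
At steady state, accumulation factor R = 1/(1 − e^(−kτ)) ≈ 1.1020.
Single-dose peak C₀ = D/Vd = 1780/137 ≈ 12.993 mg/L.
Steady-state peak Cmax,ss = C₀·R ≈ 12.993 × 1.1020 ≈ 14.318 mg/L.
Peak 14.3 mg/L vs MTC 16 mg/L: below toxic threshold.

14.3 mg/L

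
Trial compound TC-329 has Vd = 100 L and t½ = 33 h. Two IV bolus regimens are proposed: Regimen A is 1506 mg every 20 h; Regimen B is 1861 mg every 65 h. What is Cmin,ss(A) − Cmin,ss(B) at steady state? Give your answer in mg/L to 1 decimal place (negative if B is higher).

22.5 mg/L

Regimen A: f = (1/2)^(20/33) ≈ 0.6570; Cmin,ss = (1506/100)·f/(1−f) ≈ 28.847 mg/L.
Regimen B: f = (1/2)^(65/33) ≈ 0.2553; Cmin,ss = (1861/100)·f/(1−f) ≈ 6.380 mg/L.
Difference ≈ 28.847 − 6.380 ≈ 22.467 mg/L.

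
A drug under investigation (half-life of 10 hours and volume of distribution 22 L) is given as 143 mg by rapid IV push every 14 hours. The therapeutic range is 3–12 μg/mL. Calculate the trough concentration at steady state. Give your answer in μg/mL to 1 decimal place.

Over one 14-h interval, 14/10 ≈ 1.4 half-lives elapse, leaving f ≈ 0.3789 of each dose.
At steady state, accumulation factor R = 1/(1 − e^(−kτ)) ≈ 1.6100.
Each bolus raises the concentration by D/Vd = 143/22 ≈ 6.500 μg/mL.
Steady-state peak Cmax,ss = C₀·R ≈ 6.500 × 1.6100 ≈ 10.465 μg/mL.
Steady-state trough Cmin,ss = Cmax,ss·f ≈ 10.465 × 0.3789 ≈ 3.965 μg/mL.
Trough 4.0 μg/mL vs MEC 3 μg/mL: adequate.

4.0 μg/mL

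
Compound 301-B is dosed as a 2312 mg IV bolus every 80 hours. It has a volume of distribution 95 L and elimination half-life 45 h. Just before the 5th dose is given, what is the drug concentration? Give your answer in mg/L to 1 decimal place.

9.9 mg/L

f = (1/2)^(τ/t½) = (1/2)^(80/45) ≈ 0.2916.
C₀ = D/Vd = 2312/95 ≈ 24.337 mg/L.
Before the 5th dose, 4 doses have been given. Superposition: Cmin = C₀·(f + f² + … + f^4).
≈ 24.337 × (0.2916 + 0.0850 + 0.0248 + 0.0072) ≈ 24.337 × 0.4086 ≈ 9.944 mg/L.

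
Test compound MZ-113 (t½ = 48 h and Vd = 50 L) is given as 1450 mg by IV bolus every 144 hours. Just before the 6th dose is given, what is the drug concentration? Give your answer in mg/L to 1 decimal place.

4.1 mg/L

f = (1/2)^(τ/t½) = (1/2)^(144/48) ≈ 0.1250.
C₀ = D/Vd = 1450/50 ≈ 29.000 mg/L.
Before the 6th dose, 5 doses have been given. Superposition: Cmin = C₀·(f + f² + … + f^5).
≈ 29.000 × (0.1250 + 0.0156 + 0.0020 + 0.0002 + 0.0000) ≈ 29.000 × 0.1428 ≈ 4.141 mg/L.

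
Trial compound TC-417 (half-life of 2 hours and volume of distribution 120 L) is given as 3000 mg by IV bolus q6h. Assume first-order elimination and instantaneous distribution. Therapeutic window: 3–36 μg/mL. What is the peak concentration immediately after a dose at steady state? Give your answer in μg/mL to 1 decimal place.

The dosing interval is 3 half-lives, so f = 2^(−3) = 0.125.
At steady state, R = 1/(1 − 0.125) = 8/7.
Single-dose peak C₀ = D/Vd = 3000/120 = 25 μg/mL.
Steady-state peak Cmax,ss = C₀·R = 25 × 8/7 ≈ 28.571 μg/mL.
Peak 28.6 μg/mL vs MTC 36 μg/mL: below toxic threshold.

28.6 μg/mL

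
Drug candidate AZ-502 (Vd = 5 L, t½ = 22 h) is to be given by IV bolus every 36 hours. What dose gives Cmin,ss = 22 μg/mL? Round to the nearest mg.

τ/t½ = 36/22 ≈ 1.6364, so f = (1/2)^(36/22) ≈ 0.321666.
Cmin,ss = (D/Vd)·f/(1−f), so D = Cmin,ss·Vd·(1−f)/f.
D = 22 × 5 × (1−f)/f ≈ 22 × 5 × 2.10881 ≈ 231.97 mg.

232 mg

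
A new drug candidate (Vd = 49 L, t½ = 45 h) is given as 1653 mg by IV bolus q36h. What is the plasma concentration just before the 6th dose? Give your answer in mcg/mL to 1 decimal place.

f = (1/2)^(τ/t½) = (1/2)^(36/45) ≈ 0.5743.
C₀ = D/Vd = 1653/49 ≈ 33.735 mcg/mL.
Before the 6th dose, 5 doses have been given. Superposition: Cmin = C₀·(f + f² + … + f^5).
≈ 33.735 × (0.5743 + 0.3298 + 0.1894 + 0.1088 + 0.0625) ≈ 33.735 × 1.2648 ≈ 42.668 mcg/mL.

42.7 mcg/mL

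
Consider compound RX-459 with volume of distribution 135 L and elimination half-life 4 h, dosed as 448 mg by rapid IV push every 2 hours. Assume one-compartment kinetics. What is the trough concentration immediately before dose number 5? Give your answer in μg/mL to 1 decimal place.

f = (1/2)^(τ/t½) = (1/2)^(2/4) ≈ 0.7071.
C₀ = D/Vd = 448/135 ≈ 3.319 μg/mL.
Before the 5th dose, 4 doses have been given. Superposition: Cmin = C₀·(f + f² + … + f^4).
≈ 3.319 × (0.7071 + 0.5000 + 0.3535 + 0.2500) ≈ 3.319 × 1.8106 ≈ 6.009 μg/mL.

6.0 μg/mL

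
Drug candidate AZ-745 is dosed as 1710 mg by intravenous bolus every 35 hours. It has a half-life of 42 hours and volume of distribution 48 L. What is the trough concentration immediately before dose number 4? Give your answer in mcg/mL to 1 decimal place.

37.5 mcg/mL

f = (1/2)^(τ/t½) = (1/2)^(35/42) ≈ 0.5612.
C₀ = D/Vd = 1710/48 ≈ 35.625 mcg/mL.
Before the 4th dose, 3 doses have been given. Superposition: Cmin = C₀·(f + f² + … + f^3).
≈ 35.625 × (0.5612 + 0.3149 + 0.1767) ≈ 35.625 × 1.0528 ≈ 37.506 mcg/mL.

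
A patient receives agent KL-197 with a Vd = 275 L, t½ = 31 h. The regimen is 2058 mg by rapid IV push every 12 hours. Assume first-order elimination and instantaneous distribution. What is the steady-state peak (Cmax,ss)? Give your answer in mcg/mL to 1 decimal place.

Over one 12-h interval, 12/31 ≈ 0.3871 half-lives elapse, leaving f ≈ 0.7647 of each dose.
At steady state, accumulation factor R = 1/(1 − e^(−kτ)) ≈ 4.2499.
Single-dose peak C₀ = D/Vd = 2058/275 ≈ 7.484 mcg/mL.
Cmax,ss = C₀/(1 − f) ≈ 7.484/0.2353 ≈ 31.806 mcg/mL.

31.8 mcg/mL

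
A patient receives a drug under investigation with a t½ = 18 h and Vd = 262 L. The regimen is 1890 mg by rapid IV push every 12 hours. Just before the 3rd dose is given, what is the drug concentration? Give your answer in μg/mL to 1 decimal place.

f = (1/2)^(τ/t½) = (1/2)^(12/18) ≈ 0.6300.
C₀ = D/Vd = 1890/262 ≈ 7.214 μg/mL.
Before the 3rd dose, 2 doses have been given. Superposition: Cmin = C₀·(f + f²).
≈ 7.214 × (0.6300 + 0.3969) ≈ 7.214 × 1.0269 ≈ 7.408 μg/mL.

7.4 μg/mL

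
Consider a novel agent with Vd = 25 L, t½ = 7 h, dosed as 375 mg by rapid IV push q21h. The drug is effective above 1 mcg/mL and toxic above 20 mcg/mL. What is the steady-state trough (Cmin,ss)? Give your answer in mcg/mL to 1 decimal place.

τ = 21 h = 3 half-lives, so f = (1/2)^3 = 0.125.
Accumulation ratio R = 1/(1 − f) = 1/0.875 = 8/7.
Single-dose peak C₀ = D/Vd = 375/25 = 15 mcg/mL.
Steady-state peak Cmax,ss = C₀·R = 15 × 8/7 ≈ 17.143 mcg/mL.
Steady-state trough Cmin,ss = Cmax,ss·f ≈ 17.143 × 0.125 ≈ 2.143 mcg/mL.
Trough 2.1 mcg/mL vs MEC 1 mcg/mL: adequate.

2.1 mcg/mL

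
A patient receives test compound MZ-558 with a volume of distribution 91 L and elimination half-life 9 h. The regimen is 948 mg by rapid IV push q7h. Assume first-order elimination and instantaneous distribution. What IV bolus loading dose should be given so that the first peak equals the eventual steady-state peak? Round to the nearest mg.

2275 mg

f = (1/2)^(7/9) ≈ 0.583265; accumulation ratio R = 1/(1−f) ≈ 2.39961.
Loading dose to hit Cmax,ss on first dose: D_load = D_maint·R ≈ 948 × 2.39961 ≈ 2274.83 mg.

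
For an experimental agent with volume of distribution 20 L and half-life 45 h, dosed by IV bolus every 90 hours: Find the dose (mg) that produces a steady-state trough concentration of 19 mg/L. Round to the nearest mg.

τ/t½ = 90/45 ≈ 2, so f = (1/2)^(90/45) ≈ 0.250000.
Cmin,ss = (D/Vd)·f/(1−f), so D = Cmin,ss·Vd·(1−f)/f.
D = 19 × 20 × (1−f)/f ≈ 19 × 20 × 3.00000 ≈ 1140.00 mg.

1140 mg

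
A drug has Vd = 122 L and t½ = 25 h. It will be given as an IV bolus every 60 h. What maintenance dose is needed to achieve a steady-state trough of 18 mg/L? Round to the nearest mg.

9395 mg

τ/t½ = 60/25 ≈ 2.4, so f = (1/2)^(60/25) ≈ 0.189465.
Cmin,ss = (D/Vd)·f/(1−f), so D = Cmin,ss·Vd·(1−f)/f.
D = 18 × 122 × (1−f)/f ≈ 18 × 122 × 4.27802 ≈ 9394.53 mg.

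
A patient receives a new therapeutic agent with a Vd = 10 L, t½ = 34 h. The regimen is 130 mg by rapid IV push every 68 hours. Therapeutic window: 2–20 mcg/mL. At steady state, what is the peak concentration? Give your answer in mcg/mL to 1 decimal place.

17.3 mcg/mL

τ = 68 h = 2 half-lives, so f = (1/2)^2 = 0.25.
Accumulation ratio R = 1/(1 − f) = 1/0.75 = 4/3.
Single-dose peak C₀ = D/Vd = 130/10 = 13 mcg/mL.
Steady-state peak Cmax,ss = C₀·R = 13 × 4/3 ≈ 17.333 mcg/mL.
Peak 17.3 mcg/mL vs MTC 20 mcg/mL: below toxic threshold.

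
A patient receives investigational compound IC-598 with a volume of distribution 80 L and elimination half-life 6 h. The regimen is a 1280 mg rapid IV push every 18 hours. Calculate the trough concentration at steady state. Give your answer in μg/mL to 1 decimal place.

τ = 18 h = 3 half-lives, so f = (1/2)^3 = 0.125.
Accumulation ratio R = 1/(1 − f) = 1/0.875 = 8/7.
Single-dose peak C₀ = D/Vd = 1280/80 = 16 μg/mL.
Steady-state peak Cmax,ss = C₀·R = 16 × 8/7 ≈ 18.286 μg/mL.
Steady-state trough Cmin,ss = Cmax,ss·f ≈ 18.286 × 0.125 ≈ 2.286 μg/mL.

2.3 μg/mL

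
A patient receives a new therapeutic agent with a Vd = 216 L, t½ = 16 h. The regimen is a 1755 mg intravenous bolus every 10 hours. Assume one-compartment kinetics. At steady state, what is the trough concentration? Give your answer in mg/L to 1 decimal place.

15.0 mg/L

k = ln2/t½ = ln2/16 ≈ 0.043322 h⁻¹; fraction remaining f = e^(−kτ) = e^(−0.043322×10) ≈ 0.6484.
At steady state, accumulation factor R = 1/(1 − e^(−kτ)) ≈ 2.8441.
Single-dose peak C₀ = D/Vd = 1755/216 ≈ 8.125 mg/L.
Cmax,ss = C₀/(1 − f) ≈ 8.125/0.3516 ≈ 23.109 mg/L.
One interval later, Cmin,ss = Cmax,ss·e^(−kτ) ≈ 23.109 × 0.6484 ≈ 14.984 mg/L.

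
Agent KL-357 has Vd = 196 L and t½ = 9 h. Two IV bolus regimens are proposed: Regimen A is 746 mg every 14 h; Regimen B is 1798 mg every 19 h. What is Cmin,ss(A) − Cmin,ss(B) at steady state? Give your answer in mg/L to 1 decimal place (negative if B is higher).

Regimen A: f = (1/2)^(14/9) ≈ 0.3402; Cmin,ss = (746/196)·f/(1−f) ≈ 1.962 mg/L.
Regimen B: f = (1/2)^(19/9) ≈ 0.2315; Cmin,ss = (1798/196)·f/(1−f) ≈ 2.763 mg/L.
Difference ≈ 1.962 − 2.763 ≈ -0.801 mg/L.

-0.8 mg/L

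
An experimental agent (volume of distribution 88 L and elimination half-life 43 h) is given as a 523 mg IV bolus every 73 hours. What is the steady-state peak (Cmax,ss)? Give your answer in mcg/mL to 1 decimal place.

8.6 mcg/mL

τ/t½ = 73/43 ≈ 1.6977, so fraction remaining f = (1/2)^(73/43) ≈ 0.3083.
At steady state, accumulation factor R = 1/(1 − e^(−kτ)) ≈ 1.4457.
Each bolus raises the concentration by D/Vd = 523/88 ≈ 5.943 mcg/mL.
Steady-state peak Cmax,ss = C₀·R ≈ 5.943 × 1.4457 ≈ 8.592 mcg/mL.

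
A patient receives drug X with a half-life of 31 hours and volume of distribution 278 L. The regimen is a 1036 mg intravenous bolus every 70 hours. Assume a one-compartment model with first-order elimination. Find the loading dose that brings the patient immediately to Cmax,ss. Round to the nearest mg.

1310 mg

f = (1/2)^(70/31) ≈ 0.209052; accumulation ratio R = 1/(1−f) ≈ 1.26431.
Loading dose to hit Cmax,ss on first dose: D_load = D_maint·R ≈ 1036 × 1.26431 ≈ 1309.83 mg.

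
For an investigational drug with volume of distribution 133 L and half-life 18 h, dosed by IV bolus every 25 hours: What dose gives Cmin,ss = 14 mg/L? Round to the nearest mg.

τ/t½ = 25/18 ≈ 1.3889, so f = (1/2)^(25/18) ≈ 0.381859.
Cmin,ss = (D/Vd)·f/(1−f), so D = Cmin,ss·Vd·(1−f)/f.
D = 14 × 133 × (1−f)/f ≈ 14 × 133 × 1.61877 ≈ 3014.15 mg.

3014 mg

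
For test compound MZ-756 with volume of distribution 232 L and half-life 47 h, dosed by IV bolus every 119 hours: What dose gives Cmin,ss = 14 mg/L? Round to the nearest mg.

τ/t½ = 119/47 ≈ 2.5319, so f = (1/2)^(119/47) ≈ 0.172909.
Cmin,ss = (D/Vd)·f/(1−f), so D = Cmin,ss·Vd·(1−f)/f.
D = 14 × 232 × (1−f)/f ≈ 14 × 232 × 4.78339 ≈ 15536.45 mg.

15536 mg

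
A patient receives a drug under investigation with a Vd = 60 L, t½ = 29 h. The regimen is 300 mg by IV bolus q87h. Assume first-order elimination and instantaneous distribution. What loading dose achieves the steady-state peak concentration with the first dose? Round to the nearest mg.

f = (1/2)^(87/29) ≈ 0.125000; accumulation ratio R = 1/(1−f) ≈ 1.14286.
Loading dose to hit Cmax,ss on first dose: D_load = D_maint·R ≈ 300 × 1.14286 ≈ 342.86 mg.

343 mg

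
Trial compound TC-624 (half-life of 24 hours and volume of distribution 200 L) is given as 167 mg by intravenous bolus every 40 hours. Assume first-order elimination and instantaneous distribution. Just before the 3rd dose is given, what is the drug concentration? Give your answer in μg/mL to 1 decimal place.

f = (1/2)^(τ/t½) = (1/2)^(40/24) ≈ 0.3150.
C₀ = D/Vd = 167/200 ≈ 0.835 μg/mL.
Before the 3rd dose, 2 doses have been given. Superposition: Cmin = C₀·(f + f²).
≈ 0.835 × (0.3150 + 0.0992) ≈ 0.835 × 0.4142 ≈ 0.346 μg/mL.

0.3 μg/mL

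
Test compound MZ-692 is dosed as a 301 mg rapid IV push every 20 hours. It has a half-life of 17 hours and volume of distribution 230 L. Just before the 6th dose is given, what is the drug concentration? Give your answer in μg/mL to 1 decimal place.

f = (1/2)^(τ/t½) = (1/2)^(20/17) ≈ 0.4424.
C₀ = D/Vd = 301/230 ≈ 1.309 μg/mL.
Before the 6th dose, 5 doses have been given. Superposition: Cmin = C₀·(f + f² + … + f^5).
≈ 1.309 × (0.4424 + 0.1957 + 0.0866 + 0.0383 + 0.0169) ≈ 1.309 × 0.7799 ≈ 1.021 μg/mL.

1.0 μg/mL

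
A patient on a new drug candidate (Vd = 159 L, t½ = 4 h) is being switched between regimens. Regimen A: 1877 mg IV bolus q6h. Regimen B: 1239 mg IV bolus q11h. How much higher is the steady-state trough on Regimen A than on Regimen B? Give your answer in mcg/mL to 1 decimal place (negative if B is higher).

5.1 mcg/mL

Regimen A: f = (1/2)^(6/4) ≈ 0.3536; Cmin,ss = (1877/159)·f/(1−f) ≈ 6.458 mcg/mL.
Regimen B: f = (1/2)^(11/4) ≈ 0.1487; Cmin,ss = (1239/159)·f/(1−f) ≈ 1.361 mcg/mL.
Difference ≈ 6.458 − 1.361 ≈ 5.097 mcg/mL.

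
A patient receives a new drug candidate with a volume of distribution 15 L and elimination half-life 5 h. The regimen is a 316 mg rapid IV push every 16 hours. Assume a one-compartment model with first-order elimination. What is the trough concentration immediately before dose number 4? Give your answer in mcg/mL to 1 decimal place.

f = (1/2)^(τ/t½) = (1/2)^(16/5) ≈ 0.1088.
C₀ = D/Vd = 316/15 ≈ 21.067 mcg/mL.
Before the 4th dose, 3 doses have been given. Superposition: Cmin = C₀·(f + f² + … + f^3).
≈ 21.067 × (0.1088 + 0.0118 + 0.0013) ≈ 21.067 × 0.1219 ≈ 2.568 mcg/mL.

2.6 mcg/mL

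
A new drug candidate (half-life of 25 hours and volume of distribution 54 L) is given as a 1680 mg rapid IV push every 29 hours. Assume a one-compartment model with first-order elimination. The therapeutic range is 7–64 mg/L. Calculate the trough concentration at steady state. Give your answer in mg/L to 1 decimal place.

τ/t½ = 29/25 ≈ 1.16, so fraction remaining f = (1/2)^(29/25) ≈ 0.4475.
At steady state, accumulation factor R = 1/(1 − e^(−kτ)) ≈ 1.8100.
Each bolus raises the concentration by D/Vd = 1680/54 ≈ 31.111 mg/L.
Cmax,ss = C₀/(1 − f) ≈ 31.111/0.5525 ≈ 56.310 mg/L.
One interval later, Cmin,ss = Cmax,ss·e^(−kτ) ≈ 56.310 × 0.4475 ≈ 25.199 mg/L.
Trough 25.2 mg/L vs MEC 7 mg/L: adequate.

25.2 mg/L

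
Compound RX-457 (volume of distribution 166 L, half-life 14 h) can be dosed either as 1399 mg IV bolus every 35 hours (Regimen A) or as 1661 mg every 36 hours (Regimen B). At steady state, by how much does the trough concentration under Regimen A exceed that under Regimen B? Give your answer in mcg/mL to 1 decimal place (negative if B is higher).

Regimen A: f = (1/2)^(35/14) ≈ 0.1768; Cmin,ss = (1399/166)·f/(1−f) ≈ 1.810 mcg/mL.
Regimen B: f = (1/2)^(36/14) ≈ 0.1682; Cmin,ss = (1661/166)·f/(1−f) ≈ 2.023 mcg/mL.
Difference ≈ 1.810 − 2.023 ≈ -0.213 mcg/mL.

-0.2 mcg/mL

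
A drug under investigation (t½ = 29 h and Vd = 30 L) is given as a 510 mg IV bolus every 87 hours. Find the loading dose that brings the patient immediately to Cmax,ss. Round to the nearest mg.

f = (1/2)^(87/29) ≈ 0.125000; accumulation ratio R = 1/(1−f) ≈ 1.14286.
Loading dose to hit Cmax,ss on first dose: D_load = D_maint·R ≈ 510 × 1.14286 ≈ 582.86 mg.

583 mg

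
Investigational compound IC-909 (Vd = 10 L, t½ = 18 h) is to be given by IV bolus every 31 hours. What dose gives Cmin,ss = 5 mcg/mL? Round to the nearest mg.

115 mg

τ/t½ = 31/18 ≈ 1.7222, so f = (1/2)^(31/18) ≈ 0.303082.
Cmin,ss = (D/Vd)·f/(1−f), so D = Cmin,ss·Vd·(1−f)/f.
D = 5 × 10 × (1−f)/f ≈ 5 × 10 × 2.29944 ≈ 114.97 mg.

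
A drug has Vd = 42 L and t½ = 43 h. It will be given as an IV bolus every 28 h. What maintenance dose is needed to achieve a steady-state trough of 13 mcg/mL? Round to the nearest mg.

τ/t½ = 28/43 ≈ 0.65116, so f = (1/2)^(28/43) ≈ 0.636767.
Cmin,ss = (D/Vd)·f/(1−f), so D = Cmin,ss·Vd·(1−f)/f.
D = 13 × 42 × (1−f)/f ≈ 13 × 42 × 0.57043 ≈ 311.45 mg.

311 mg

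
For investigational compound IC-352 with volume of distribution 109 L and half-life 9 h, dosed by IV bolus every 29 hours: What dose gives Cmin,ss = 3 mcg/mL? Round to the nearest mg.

τ/t½ = 29/9 ≈ 3.2222, so f = (1/2)^(29/9) ≈ 0.107155.
Cmin,ss = (D/Vd)·f/(1−f), so D = Cmin,ss·Vd·(1−f)/f.
D = 3 × 109 × (1−f)/f ≈ 3 × 109 × 8.33228 ≈ 2724.66 mg.

2725 mg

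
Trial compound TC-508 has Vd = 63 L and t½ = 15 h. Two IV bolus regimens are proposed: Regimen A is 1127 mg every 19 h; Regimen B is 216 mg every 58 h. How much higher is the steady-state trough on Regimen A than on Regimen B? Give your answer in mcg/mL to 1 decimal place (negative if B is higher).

Regimen A: f = (1/2)^(19/15) ≈ 0.4156; Cmin,ss = (1127/63)·f/(1−f) ≈ 12.722 mcg/mL.
Regimen B: f = (1/2)^(58/15) ≈ 0.0686; Cmin,ss = (216/63)·f/(1−f) ≈ 0.253 mcg/mL.
Difference ≈ 12.722 − 0.253 ≈ 12.469 mcg/mL.

12.5 mcg/mL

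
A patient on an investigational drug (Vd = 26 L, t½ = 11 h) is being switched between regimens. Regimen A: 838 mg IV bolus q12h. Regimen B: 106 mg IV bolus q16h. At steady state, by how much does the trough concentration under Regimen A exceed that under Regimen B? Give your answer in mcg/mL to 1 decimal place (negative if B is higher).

Regimen A: f = (1/2)^(12/11) ≈ 0.4695; Cmin,ss = (838/26)·f/(1−f) ≈ 28.525 mcg/mL.
Regimen B: f = (1/2)^(16/11) ≈ 0.3649; Cmin,ss = (106/26)·f/(1−f) ≈ 2.342 mcg/mL.
Difference ≈ 28.525 − 2.342 ≈ 26.183 mcg/mL.

26.2 mcg/mL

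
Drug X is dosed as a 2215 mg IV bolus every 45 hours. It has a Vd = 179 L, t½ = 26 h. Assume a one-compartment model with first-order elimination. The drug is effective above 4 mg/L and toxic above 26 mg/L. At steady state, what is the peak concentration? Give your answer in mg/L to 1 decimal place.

17.7 mg/L

τ/t½ = 45/26 ≈ 1.7308, so fraction remaining f = (1/2)^(45/26) ≈ 0.3013.
At steady state, accumulation factor R = 1/(1 − e^(−kτ)) ≈ 1.4312.
Single-dose peak C₀ = D/Vd = 2215/179 ≈ 12.374 mg/L.
Steady-state peak Cmax,ss = C₀·R ≈ 12.374 × 1.4312 ≈ 17.710 mg/L.
Peak 17.7 mg/L vs MTC 26 mg/L: below toxic threshold.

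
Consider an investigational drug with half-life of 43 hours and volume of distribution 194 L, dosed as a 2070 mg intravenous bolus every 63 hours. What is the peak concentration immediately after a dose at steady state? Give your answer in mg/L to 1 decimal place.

16.7 mg/L

Over one 63-h interval, 63/43 ≈ 1.4651 half-lives elapse, leaving f ≈ 0.3622 of each dose.
At steady state, accumulation factor R = 1/(1 − e^(−kτ)) ≈ 1.5679.
Single-dose peak C₀ = D/Vd = 2070/194 ≈ 10.670 mg/L.
Cmax,ss = C₀/(1 − f) ≈ 10.670/0.6378 ≈ 16.729 mg/L.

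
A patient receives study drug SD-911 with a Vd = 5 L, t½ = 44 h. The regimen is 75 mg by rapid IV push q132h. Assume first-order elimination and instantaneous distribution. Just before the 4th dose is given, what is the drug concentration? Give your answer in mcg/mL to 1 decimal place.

f = (1/2)^(τ/t½) = (1/2)^(132/44) ≈ 0.1250.
C₀ = D/Vd = 75/5 ≈ 15.000 mcg/mL.
Before the 4th dose, 3 doses have been given. Superposition: Cmin = C₀·(f + f² + … + f^3).
≈ 15.000 × (0.1250 + 0.0156 + 0.0020) ≈ 15.000 × 0.1426 ≈ 2.139 mcg/mL.

2.1 mcg/mL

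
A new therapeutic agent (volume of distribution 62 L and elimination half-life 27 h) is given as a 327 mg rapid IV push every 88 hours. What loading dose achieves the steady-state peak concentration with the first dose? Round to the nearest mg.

f = (1/2)^(88/27) ≈ 0.104440; accumulation ratio R = 1/(1−f) ≈ 1.11662.
Loading dose to hit Cmax,ss on first dose: D_load = D_maint·R ≈ 327 × 1.11662 ≈ 365.13 mg.

365 mg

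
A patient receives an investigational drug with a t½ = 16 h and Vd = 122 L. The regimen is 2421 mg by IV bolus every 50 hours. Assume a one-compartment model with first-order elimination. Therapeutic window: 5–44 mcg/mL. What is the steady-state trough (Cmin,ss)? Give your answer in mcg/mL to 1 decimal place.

2.6 mcg/mL

τ/t½ = 50/16 ≈ 3.125, so fraction remaining f = (1/2)^(50/16) ≈ 0.1146.
Accumulation ratio R = 1/(1 − f) ≈ 1/0.8854 ≈ 1.1294.
Each bolus raises the concentration by D/Vd = 2421/122 ≈ 19.844 mcg/mL.
Cmax,ss = C₀/(1 − f) ≈ 19.844/0.8854 ≈ 22.412 mcg/mL.
One interval later, Cmin,ss = Cmax,ss·e^(−kτ) ≈ 22.412 × 0.1146 ≈ 2.568 mcg/mL.
Trough 2.6 mcg/mL vs MEC 5 mcg/mL: subtherapeutic.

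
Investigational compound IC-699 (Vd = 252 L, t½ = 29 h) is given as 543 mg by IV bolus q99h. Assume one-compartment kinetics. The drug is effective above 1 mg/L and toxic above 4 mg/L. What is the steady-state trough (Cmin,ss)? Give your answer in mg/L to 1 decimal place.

0.2 mg/L

Over one 99-h interval, 99/29 ≈ 3.4138 half-lives elapse, leaving f ≈ 0.0938 of each dose.
Accumulation ratio R = 1/(1 − f) ≈ 1/0.9062 ≈ 1.1035.
Single-dose peak C₀ = D/Vd = 543/252 ≈ 2.155 mg/L.
Cmax,ss = C₀/(1 − f) ≈ 2.155/0.9062 ≈ 2.378 mg/L.
Steady-state trough Cmin,ss = Cmax,ss·f ≈ 2.378 × 0.0938 ≈ 0.223 mg/L.
Trough 0.2 mg/L vs MEC 1 mg/L: subtherapeutic.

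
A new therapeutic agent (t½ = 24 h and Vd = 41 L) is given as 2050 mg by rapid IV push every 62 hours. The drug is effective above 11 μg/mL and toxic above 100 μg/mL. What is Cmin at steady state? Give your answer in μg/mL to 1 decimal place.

τ/t½ = 62/24 ≈ 2.5833, so fraction remaining f = (1/2)^(62/24) ≈ 0.1669.
Accumulation ratio R = 1/(1 − f) ≈ 1/0.8331 ≈ 1.2003.
Single-dose peak C₀ = D/Vd = 2050/41 ≈ 50.000 μg/mL.
Cmax,ss = C₀/(1 − f) ≈ 50.000/0.8331 ≈ 60.017 μg/mL.
Steady-state trough Cmin,ss = Cmax,ss·f ≈ 60.017 × 0.1669 ≈ 10.017 μg/mL.
Trough 10.0 μg/mL vs MEC 11 μg/mL: subtherapeutic.

10.0 μg/mL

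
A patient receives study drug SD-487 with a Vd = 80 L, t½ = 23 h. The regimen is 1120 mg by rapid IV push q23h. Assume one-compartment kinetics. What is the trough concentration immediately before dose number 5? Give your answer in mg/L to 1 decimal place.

13.1 mg/L

f = (1/2)^(τ/t½) = (1/2)^(23/23) ≈ 0.5000.
C₀ = D/Vd = 1120/80 ≈ 14.000 mg/L.
Before the 5th dose, 4 doses have been given. Superposition: Cmin = C₀·(f + f² + … + f^4).
≈ 14.000 × (0.5000 + 0.2500 + 0.1250 + 0.0625) ≈ 14.000 × 0.9375 ≈ 13.125 mg/L.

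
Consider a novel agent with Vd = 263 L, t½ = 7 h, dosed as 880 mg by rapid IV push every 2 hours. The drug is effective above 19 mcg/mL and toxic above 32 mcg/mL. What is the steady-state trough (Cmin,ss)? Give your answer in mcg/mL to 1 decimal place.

15.3 mcg/mL

τ/t½ = 2/7 ≈ 0.28571, so fraction remaining f = (1/2)^(2/7) ≈ 0.8203.
Accumulation ratio R = 1/(1 − f) ≈ 1/0.1797 ≈ 5.5648.
Each bolus raises the concentration by D/Vd = 880/263 ≈ 3.346 mcg/mL.
Steady-state peak Cmax,ss = C₀·R ≈ 3.346 × 5.5648 ≈ 18.620 mcg/mL.
One interval later, Cmin,ss = Cmax,ss·e^(−kτ) ≈ 18.620 × 0.8203 ≈ 15.274 mcg/mL.
Trough 15.3 mcg/mL vs MEC 19 mcg/mL: subtherapeutic.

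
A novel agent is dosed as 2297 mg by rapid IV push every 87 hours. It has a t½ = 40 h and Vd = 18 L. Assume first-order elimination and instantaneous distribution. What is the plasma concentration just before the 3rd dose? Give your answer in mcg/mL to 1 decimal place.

f = (1/2)^(τ/t½) = (1/2)^(87/40) ≈ 0.2214.
C₀ = D/Vd = 2297/18 ≈ 127.611 mcg/mL.
Before the 3rd dose, 2 doses have been given. Superposition: Cmin = C₀·(f + f²).
≈ 127.611 × (0.2214 + 0.0490) ≈ 127.611 × 0.2704 ≈ 34.506 mcg/mL.

34.5 mcg/mL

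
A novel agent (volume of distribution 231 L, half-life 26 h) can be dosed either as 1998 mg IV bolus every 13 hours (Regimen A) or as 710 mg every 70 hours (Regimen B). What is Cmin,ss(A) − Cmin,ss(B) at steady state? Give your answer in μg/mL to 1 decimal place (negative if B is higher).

20.3 μg/mL

Regimen A: f = (1/2)^(13/26) ≈ 0.7071; Cmin,ss = (1998/231)·f/(1−f) ≈ 20.881 μg/mL.
Regimen B: f = (1/2)^(70/26) ≈ 0.1547; Cmin,ss = (710/231)·f/(1−f) ≈ 0.563 μg/mL.
Difference ≈ 20.881 − 0.563 ≈ 20.318 μg/mL.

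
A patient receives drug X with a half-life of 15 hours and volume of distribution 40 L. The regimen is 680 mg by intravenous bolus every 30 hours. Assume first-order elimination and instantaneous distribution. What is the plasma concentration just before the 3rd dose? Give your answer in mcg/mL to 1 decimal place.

5.3 mcg/mL

f = (1/2)^(τ/t½) = (1/2)^(30/15) ≈ 0.2500.
C₀ = D/Vd = 680/40 ≈ 17.000 mcg/mL.
Before the 3rd dose, 2 doses have been given. Superposition: Cmin = C₀·(f + f²).
≈ 17.000 × (0.2500 + 0.0625) ≈ 17.000 × 0.3125 ≈ 5.312 mcg/mL.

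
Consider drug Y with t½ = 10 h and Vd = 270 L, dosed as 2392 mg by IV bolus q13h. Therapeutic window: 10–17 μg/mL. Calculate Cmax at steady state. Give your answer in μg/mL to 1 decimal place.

k = ln2/t½ = ln2/10 ≈ 0.069315 h⁻¹; fraction remaining f = e^(−kτ) = e^(−0.069315×13) ≈ 0.4061.
Accumulation ratio R = 1/(1 − f) ≈ 1/0.5939 ≈ 1.6838.
Each bolus raises the concentration by D/Vd = 2392/270 ≈ 8.859 μg/mL.
Steady-state peak Cmax,ss = C₀·R ≈ 8.859 × 1.6838 ≈ 14.917 μg/mL.
Peak 14.9 μg/mL vs MTC 17 μg/mL: below toxic threshold.

14.9 μg/mL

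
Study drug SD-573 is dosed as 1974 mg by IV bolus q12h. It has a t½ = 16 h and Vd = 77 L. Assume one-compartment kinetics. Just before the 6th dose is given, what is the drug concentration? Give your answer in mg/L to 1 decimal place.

f = (1/2)^(τ/t½) = (1/2)^(12/16) ≈ 0.5946.
C₀ = D/Vd = 1974/77 ≈ 25.636 mg/L.
Before the 6th dose, 5 doses have been given. Superposition: Cmin = C₀·(f + f² + … + f^5).
≈ 25.636 × (0.5946 + 0.3535 + 0.2102 + 0.1250 + 0.0743) ≈ 25.636 × 1.3576 ≈ 34.803 mg/L.

34.8 mg/L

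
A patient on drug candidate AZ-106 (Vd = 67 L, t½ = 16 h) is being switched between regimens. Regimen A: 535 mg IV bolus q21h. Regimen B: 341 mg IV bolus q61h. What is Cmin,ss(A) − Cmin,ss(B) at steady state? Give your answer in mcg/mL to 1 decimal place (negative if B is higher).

Regimen A: f = (1/2)^(21/16) ≈ 0.4026; Cmin,ss = (535/67)·f/(1−f) ≈ 5.381 mcg/mL.
Regimen B: f = (1/2)^(61/16) ≈ 0.0712; Cmin,ss = (341/67)·f/(1−f) ≈ 0.390 mcg/mL.
Difference ≈ 5.381 − 0.390 ≈ 4.991 mcg/mL.

5.0 mcg/mL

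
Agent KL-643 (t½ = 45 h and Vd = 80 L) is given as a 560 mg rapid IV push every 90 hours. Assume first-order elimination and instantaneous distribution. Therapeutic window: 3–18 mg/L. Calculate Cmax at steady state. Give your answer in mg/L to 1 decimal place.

9.3 mg/L

The dosing interval is 2 half-lives, so f = 2^(−2) = 0.25.
Accumulation ratio R = 1/(1 − f) = 1/0.75 = 4/3.
Single-dose peak C₀ = D/Vd = 560/80 = 7 mg/L.
Steady-state peak Cmax,ss = C₀·R = 7 × 4/3 ≈ 9.333 mg/L.
Peak 9.3 mg/L vs MTC 18 mg/L: below toxic threshold.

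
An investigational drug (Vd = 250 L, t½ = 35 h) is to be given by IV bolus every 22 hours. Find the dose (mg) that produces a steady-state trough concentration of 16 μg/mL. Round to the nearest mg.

τ/t½ = 22/35 ≈ 0.62857, so f = (1/2)^(22/35) ≈ 0.646817.
Cmin,ss = (D/Vd)·f/(1−f), so D = Cmin,ss·Vd·(1−f)/f.
D = 16 × 250 × (1−f)/f ≈ 16 × 250 × 0.54603 ≈ 2184.12 mg.

2184 mg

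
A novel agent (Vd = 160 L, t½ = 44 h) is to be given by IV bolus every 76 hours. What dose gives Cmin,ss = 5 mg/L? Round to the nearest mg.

1849 mg

τ/t½ = 76/44 ≈ 1.7273, so f = (1/2)^(76/44) ≈ 0.302022.
Cmin,ss = (D/Vd)·f/(1−f), so D = Cmin,ss·Vd·(1−f)/f.
D = 5 × 160 × (1−f)/f ≈ 5 × 160 × 2.31102 ≈ 1848.82 mg.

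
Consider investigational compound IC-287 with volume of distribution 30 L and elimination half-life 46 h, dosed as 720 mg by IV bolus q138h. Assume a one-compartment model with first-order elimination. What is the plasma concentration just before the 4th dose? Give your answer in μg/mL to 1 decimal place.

f = (1/2)^(τ/t½) = (1/2)^(138/46) ≈ 0.1250.
C₀ = D/Vd = 720/30 ≈ 24.000 μg/mL.
Before the 4th dose, 3 doses have been given. Superposition: Cmin = C₀·(f + f² + … + f^3).
≈ 24.000 × (0.1250 + 0.0156 + 0.0020) ≈ 24.000 × 0.1426 ≈ 3.422 μg/mL.

3.4 μg/mL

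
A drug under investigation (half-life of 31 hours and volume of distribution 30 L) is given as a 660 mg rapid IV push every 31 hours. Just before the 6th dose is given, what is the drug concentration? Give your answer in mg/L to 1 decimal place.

f = (1/2)^(τ/t½) = (1/2)^(31/31) ≈ 0.5000.
C₀ = D/Vd = 660/30 ≈ 22.000 mg/L.
Before the 6th dose, 5 doses have been given. Superposition: Cmin = C₀·(f + f² + … + f^5).
≈ 22.000 × (0.5000 + 0.2500 + 0.1250 + 0.0625 + 0.0313) ≈ 22.000 × 0.9688 ≈ 21.314 mg/L.

21.3 mg/L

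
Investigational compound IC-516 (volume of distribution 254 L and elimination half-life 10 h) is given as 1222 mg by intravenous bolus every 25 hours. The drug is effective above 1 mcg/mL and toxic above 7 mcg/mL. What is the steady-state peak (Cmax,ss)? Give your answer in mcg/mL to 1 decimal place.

5.8 mcg/mL

Over one 25-h interval, 25/10 ≈ 2.5 half-lives elapse, leaving f ≈ 0.1768 of each dose.
At steady state, accumulation factor R = 1/(1 − e^(−kτ)) ≈ 1.2148.
Single-dose peak C₀ = D/Vd = 1222/254 ≈ 4.811 mcg/mL.
Steady-state peak Cmax,ss = C₀·R ≈ 4.811 × 1.2148 ≈ 5.844 mcg/mL.
Peak 5.8 mcg/mL vs MTC 7 mcg/mL: below toxic threshold.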